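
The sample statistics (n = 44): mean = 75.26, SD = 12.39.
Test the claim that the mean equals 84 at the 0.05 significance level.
One-sample t-test:
H₀: μ = 84
H₁: μ ≠ 84
df = n - 1 = 43
t = (x̄ - μ₀) / (s/√n) = (75.26 - 84) / (12.39/√44) = -4.679
p-value < 0.0001

Since p-value < α = 0.05, we reject H₀.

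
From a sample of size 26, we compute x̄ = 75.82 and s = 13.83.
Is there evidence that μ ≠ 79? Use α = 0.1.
One-sample t-test:
H₀: μ = 79
H₁: μ ≠ 79
df = n - 1 = 25
t = (x̄ - μ₀) / (s/√n) = (75.82 - 79) / (13.83/√26) = -1.172
p-value = 0.2521

Since p-value > α = 0.1, we fail to reject H₀.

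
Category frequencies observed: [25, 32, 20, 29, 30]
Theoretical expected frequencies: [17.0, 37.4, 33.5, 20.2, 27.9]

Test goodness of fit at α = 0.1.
Chi-square goodness of fit test:
H₀: observed counts match expected distribution
H₁: observed counts differ from expected distribution
df = k - 1 = 4
χ² = Σ(O - E)²/E
   = (25 - 17.0)²/17.0 + (32 - 37.4)²/37.4 + (20 - 33.5)²/33.5 + (29 - 20.2)²/20.2 + (30 - 27.9)²/27.9
   = 3.765 + 0.780 + 5.440 + 3.834 + 0.158
   = 13.98
p-value = 0.0074

Since p-value < α = 0.1, we reject H₀.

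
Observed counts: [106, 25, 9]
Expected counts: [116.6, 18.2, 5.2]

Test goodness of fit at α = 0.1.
Chi-square goodness of fit test:
H₀: observed counts match expected distribution
H₁: observed counts differ from expected distribution
df = k - 1 = 2
χ² = Σ(O - E)²/E
   = (106 - 116.6)²/116.6 + (25 - 18.2)²/18.2 + (9 - 5.2)²/5.2
   = 0.964 + 2.541 + 2.777
   = 6.28
p-value = 0.0433

Since p-value < α = 0.1, we reject H₀.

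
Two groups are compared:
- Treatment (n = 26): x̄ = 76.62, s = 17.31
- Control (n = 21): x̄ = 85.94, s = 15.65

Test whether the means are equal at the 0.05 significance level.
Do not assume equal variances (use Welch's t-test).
Welch's two-sample t-test:
H₀: μ₁ = μ₂
H₁: μ₁ ≠ μ₂
s₁²/n₁ = 17.31²/26 = 11.5245,  s₂²/n₂ = 15.65²/21 = 11.6630
SE = √(s₁²/n₁ + s₂²/n₂) = √(11.5245 + 11.6630) = 4.8153
df (Welch-Satterthwaite) = (s₁²/n₁ + s₂²/n₂)² / [(s₁²/n₁)²/(n₁-1) + (s₂²/n₂)²/(n₂-1)] ≈ 44.38
t = (x̄₁ - x̄₂) / SE = (76.62 - 85.94) / 4.8153 = -9.32 / 4.8153 = -1.935
p-value = 0.0593

Since p-value > α = 0.05, we fail to reject H₀.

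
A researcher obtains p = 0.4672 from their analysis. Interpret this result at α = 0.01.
Since p = 0.4672 > α = 0.01, fail to reject H₀.
There is insufficient evidence to reject the null hypothesis; the result is not statistically significant at the 0.01 level.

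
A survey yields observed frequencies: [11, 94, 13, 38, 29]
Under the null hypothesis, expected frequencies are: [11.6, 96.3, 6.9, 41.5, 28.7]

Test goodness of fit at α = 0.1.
Chi-square goodness of fit test:
H₀: observed counts match expected distribution
H₁: observed counts differ from expected distribution
df = k - 1 = 4
χ² = Σ(O - E)²/E
   = (11 - 11.6)²/11.6 + (94 - 96.3)²/96.3 + (13 - 6.9)²/6.9 + (38 - 41.5)²/41.5 + (29 - 28.7)²/28.7
   = 0.031 + 0.055 + 5.393 + 0.295 + 0.003
   = 5.78
p-value = 0.2164

Since p-value > α = 0.1, we fail to reject H₀.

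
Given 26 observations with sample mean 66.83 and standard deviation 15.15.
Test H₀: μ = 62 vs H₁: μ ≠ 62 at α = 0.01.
One-sample t-test:
H₀: μ = 62
H₁: μ ≠ 62
df = n - 1 = 25
t = (x̄ - μ₀) / (s/√n) = (66.83 - 62) / (15.15/√26) = 1.626
p-value = 0.1166

Since p-value > α = 0.01, we fail to reject H₀.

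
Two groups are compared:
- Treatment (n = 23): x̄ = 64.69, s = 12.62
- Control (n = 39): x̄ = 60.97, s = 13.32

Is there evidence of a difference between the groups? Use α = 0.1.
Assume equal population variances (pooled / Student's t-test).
Student's two-sample t-test (equal variances):
H₀: μ₁ = μ₂
H₁: μ₁ ≠ μ₂
df = n₁ + n₂ - 2 = 60
Pooled variance s_p² = [(n₁-1)s₁² + (n₂-1)s₂²] / (n₁ + n₂ - 2) = [(22)(12.62²) + (38)(13.32²)] / 60 = 170.7645
SE = √(s_p²(1/n₁ + 1/n₂)) = √(170.7645 × (1/23 + 1/39)) = 3.4356
t = (x̄₁ - x̄₂) / SE = (64.69 - 60.97) / 3.4356 = 3.72 / 3.4356 = 1.083
p-value = 0.2832

Since p-value > α = 0.1, we fail to reject H₀.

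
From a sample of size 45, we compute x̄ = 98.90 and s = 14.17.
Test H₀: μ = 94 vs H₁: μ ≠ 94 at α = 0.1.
One-sample t-test:
H₀: μ = 94
H₁: μ ≠ 94
df = n - 1 = 44
t = (x̄ - μ₀) / (s/√n) = (98.90 - 94) / (14.17/√45) = 2.320
p-value = 0.0251

Since p-value < α = 0.1, we reject H₀.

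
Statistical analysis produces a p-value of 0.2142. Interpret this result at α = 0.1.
Since p = 0.2142 > α = 0.1, fail to reject H₀.
There is insufficient evidence to reject the null hypothesis; the result is not statistically significant at the 0.1 level.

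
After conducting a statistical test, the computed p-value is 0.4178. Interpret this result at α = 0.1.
Since p = 0.4178 > α = 0.1, fail to reject H₀.
There is insufficient evidence to reject the null hypothesis; the result is not statistically significant at the 0.1 level.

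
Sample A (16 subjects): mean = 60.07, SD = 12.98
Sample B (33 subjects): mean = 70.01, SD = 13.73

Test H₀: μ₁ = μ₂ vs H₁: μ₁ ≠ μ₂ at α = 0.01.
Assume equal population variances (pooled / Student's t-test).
Student's two-sample t-test (equal variances):
H₀: μ₁ = μ₂
H₁: μ₁ ≠ μ₂
df = n₁ + n₂ - 2 = 47
Pooled variance s_p² = [(n₁-1)s₁² + (n₂-1)s₂²] / (n₁ + n₂ - 2) = [(15)(12.98²) + (32)(13.73²)] / 47 = 182.1195
SE = √(s_p²(1/n₁ + 1/n₂)) = √(182.1195 × (1/16 + 1/33)) = 4.1111
t = (x̄₁ - x̄₂) / SE = (60.07 - 70.01) / 4.1111 = -9.94 / 4.1111 = -2.418
p-value = 0.0195

Since p-value > α = 0.01, we fail to reject H₀.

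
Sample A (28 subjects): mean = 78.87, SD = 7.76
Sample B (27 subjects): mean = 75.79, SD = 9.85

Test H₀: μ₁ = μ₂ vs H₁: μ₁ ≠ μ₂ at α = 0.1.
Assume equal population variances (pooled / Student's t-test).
Student's two-sample t-test (equal variances):
H₀: μ₁ = μ₂
H₁: μ₁ ≠ μ₂
df = n₁ + n₂ - 2 = 53
Pooled variance s_p² = [(n₁-1)s₁² + (n₂-1)s₂²] / (n₁ + n₂ - 2) = [(27)(7.76²) + (26)(9.85²)] / 53 = 78.2728
SE = √(s_p²(1/n₁ + 1/n₂)) = √(78.2728 × (1/28 + 1/27)) = 2.3863
t = (x̄₁ - x̄₂) / SE = (78.87 - 75.79) / 2.3863 = 3.08 / 2.3863 = 1.291
p-value = 0.2024

Since p-value > α = 0.1, we fail to reject H₀.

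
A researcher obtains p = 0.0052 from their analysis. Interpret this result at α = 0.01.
Since p = 0.0052 < α = 0.01, reject H₀.
There is sufficient evidence to reject the null hypothesis; the result is statistically significant at the 0.01 level.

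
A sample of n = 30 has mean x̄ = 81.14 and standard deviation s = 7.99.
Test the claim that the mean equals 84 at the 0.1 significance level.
One-sample t-test:
H₀: μ = 84
H₁: μ ≠ 84
df = n - 1 = 29
t = (x̄ - μ₀) / (s/√n) = (81.14 - 84) / (7.99/√30) = -1.961
p-value = 0.0596

Since p-value < α = 0.1, we reject H₀.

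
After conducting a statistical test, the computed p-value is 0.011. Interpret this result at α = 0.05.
Since p = 0.011 < α = 0.05, reject H₀.
There is sufficient evidence to reject the null hypothesis; the result is statistically significant at the 0.05 level.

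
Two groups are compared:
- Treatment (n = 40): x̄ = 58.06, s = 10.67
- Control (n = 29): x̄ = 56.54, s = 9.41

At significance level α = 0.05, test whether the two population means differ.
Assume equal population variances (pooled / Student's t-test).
Student's two-sample t-test (equal variances):
H₀: μ₁ = μ₂
H₁: μ₁ ≠ μ₂
df = n₁ + n₂ - 2 = 67
Pooled variance s_p² = [(n₁-1)s₁² + (n₂-1)s₂²] / (n₁ + n₂ - 2) = [(39)(10.67²) + (28)(9.41²)] / 67 = 103.2754
SE = √(s_p²(1/n₁ + 1/n₂)) = √(103.2754 × (1/40 + 1/29)) = 2.4785
t = (x̄₁ - x̄₂) / SE = (58.06 - 56.54) / 2.4785 = 1.52 / 2.4785 = 0.613
p-value = 0.5418

Since p-value > α = 0.05, we fail to reject H₀.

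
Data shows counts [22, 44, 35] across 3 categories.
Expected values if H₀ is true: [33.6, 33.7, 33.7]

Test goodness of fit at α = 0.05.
Chi-square goodness of fit test:
H₀: observed counts match expected distribution
H₁: observed counts differ from expected distribution
df = k - 1 = 2
χ² = Σ(O - E)²/E
   = (22 - 33.6)²/33.6 + (44 - 33.7)²/33.7 + (35 - 33.7)²/33.7
   = 4.005 + 3.148 + 0.050
   = 7.20
p-value = 0.0273

Since p-value < α = 0.05, we reject H₀.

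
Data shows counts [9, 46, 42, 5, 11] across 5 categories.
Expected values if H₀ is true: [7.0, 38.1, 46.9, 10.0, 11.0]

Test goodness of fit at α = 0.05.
Chi-square goodness of fit test:
H₀: observed counts match expected distribution
H₁: observed counts differ from expected distribution
df = k - 1 = 4
χ² = Σ(O - E)²/E
   = (9 - 7.0)²/7.0 + (46 - 38.1)²/38.1 + (42 - 46.9)²/46.9 + (5 - 10.0)²/10.0 + (11 - 11.0)²/11.0
   = 0.571 + 1.638 + 0.512 + 2.500 + 0.000
   = 5.22
p-value = 0.2653

Since p-value > α = 0.05, we fail to reject H₀.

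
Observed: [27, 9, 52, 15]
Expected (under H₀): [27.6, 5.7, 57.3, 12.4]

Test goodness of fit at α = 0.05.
Chi-square goodness of fit test:
H₀: observed counts match expected distribution
H₁: observed counts differ from expected distribution
df = k - 1 = 3
χ² = Σ(O - E)²/E
   = (27 - 27.6)²/27.6 + (9 - 5.7)²/5.7 + (52 - 57.3)²/57.3 + (15 - 12.4)²/12.4
   = 0.013 + 1.911 + 0.490 + 0.545
   = 2.96
p-value = 0.3980

Since p-value > α = 0.05, we fail to reject H₀.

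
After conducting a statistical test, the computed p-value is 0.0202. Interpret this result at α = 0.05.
Since p = 0.0202 < α = 0.05, reject H₀.
There is sufficient evidence to reject the null hypothesis; the result is statistically significant at the 0.05 level.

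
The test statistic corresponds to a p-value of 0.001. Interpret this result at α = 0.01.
Since p = 0.001 < α = 0.01, reject H₀.
There is sufficient evidence to reject the null hypothesis; the result is statistically significant at the 0.01 level.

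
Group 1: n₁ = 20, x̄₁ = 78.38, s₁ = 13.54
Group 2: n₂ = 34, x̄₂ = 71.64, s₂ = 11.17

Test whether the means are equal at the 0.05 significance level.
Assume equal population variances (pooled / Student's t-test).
Student's two-sample t-test (equal variances):
H₀: μ₁ = μ₂
H₁: μ₁ ≠ μ₂
df = n₁ + n₂ - 2 = 52
Pooled variance s_p² = [(n₁-1)s₁² + (n₂-1)s₂²] / (n₁ + n₂ - 2) = [(19)(13.54²) + (33)(11.17²)] / 52 = 146.1668
SE = √(s_p²(1/n₁ + 1/n₂)) = √(146.1668 × (1/20 + 1/34)) = 3.4070
t = (x̄₁ - x̄₂) / SE = (78.38 - 71.64) / 3.4070 = 6.74 / 3.4070 = 1.978
p-value = 0.0532

Since p-value > α = 0.05, we fail to reject H₀.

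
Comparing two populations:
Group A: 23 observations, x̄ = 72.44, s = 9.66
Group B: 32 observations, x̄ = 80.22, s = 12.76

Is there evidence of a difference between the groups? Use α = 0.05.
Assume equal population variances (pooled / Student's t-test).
Student's two-sample t-test (equal variances):
H₀: μ₁ = μ₂
H₁: μ₁ ≠ μ₂
df = n₁ + n₂ - 2 = 53
Pooled variance s_p² = [(n₁-1)s₁² + (n₂-1)s₂²] / (n₁ + n₂ - 2) = [(22)(9.66²) + (31)(12.76²)] / 53 = 133.9677
SE = √(s_p²(1/n₁ + 1/n₂)) = √(133.9677 × (1/23 + 1/32)) = 3.1640
t = (x̄₁ - x̄₂) / SE = (72.44 - 80.22) / 3.1640 = -7.78 / 3.1640 = -2.459
p-value = 0.0172

Since p-value < α = 0.05, we reject H₀.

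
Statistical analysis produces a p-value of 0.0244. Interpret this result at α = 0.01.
Since p = 0.0244 > α = 0.01, fail to reject H₀.
There is insufficient evidence to reject the null hypothesis; the result is not statistically significant at the 0.01 level.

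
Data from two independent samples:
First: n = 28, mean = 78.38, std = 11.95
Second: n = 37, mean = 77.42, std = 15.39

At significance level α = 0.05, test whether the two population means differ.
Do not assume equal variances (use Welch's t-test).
Welch's two-sample t-test:
H₀: μ₁ = μ₂
H₁: μ₁ ≠ μ₂
s₁²/n₁ = 11.95²/28 = 5.1001,  s₂²/n₂ = 15.39²/37 = 6.4014
SE = √(s₁²/n₁ + s₂²/n₂) = √(5.1001 + 6.4014) = 3.3914
df (Welch-Satterthwaite) = (s₁²/n₁ + s₂²/n₂)² / [(s₁²/n₁)²/(n₁-1) + (s₂²/n₂)²/(n₂-1)] ≈ 62.94
t = (x̄₁ - x̄₂) / SE = (78.38 - 77.42) / 3.3914 = 0.96 / 3.3914 = 0.283
p-value = 0.7781

Since p-value > α = 0.05, we fail to reject H₀.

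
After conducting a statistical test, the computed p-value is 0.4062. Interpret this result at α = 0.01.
Since p = 0.4062 > α = 0.01, fail to reject H₀.
There is insufficient evidence to reject the null hypothesis; the result is not statistically significant at the 0.01 level.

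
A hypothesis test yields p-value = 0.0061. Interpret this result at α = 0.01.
Since p = 0.0061 < α = 0.01, reject H₀.
There is sufficient evidence to reject the null hypothesis; the result is statistically significant at the 0.01 level.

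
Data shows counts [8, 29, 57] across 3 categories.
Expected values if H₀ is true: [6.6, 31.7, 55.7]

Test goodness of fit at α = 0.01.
Chi-square goodness of fit test:
H₀: observed counts match expected distribution
H₁: observed counts differ from expected distribution
df = k - 1 = 2
χ² = Σ(O - E)²/E
   = (8 - 6.6)²/6.6 + (29 - 31.7)²/31.7 + (57 - 55.7)²/55.7
   = 0.297 + 0.230 + 0.030
   = 0.56
p-value = 0.7568

Since p-value > α = 0.01, we fail to reject H₀.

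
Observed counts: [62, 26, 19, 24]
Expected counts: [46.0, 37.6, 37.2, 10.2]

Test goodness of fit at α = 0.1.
Chi-square goodness of fit test:
H₀: observed counts match expected distribution
H₁: observed counts differ from expected distribution
df = k - 1 = 3
χ² = Σ(O - E)²/E
   = (62 - 46.0)²/46.0 + (26 - 37.6)²/37.6 + (19 - 37.2)²/37.2 + (24 - 10.2)²/10.2
   = 5.565 + 3.579 + 8.904 + 18.671
   = 36.72
p-value < 0.0001

Since p-value < α = 0.1, we reject H₀.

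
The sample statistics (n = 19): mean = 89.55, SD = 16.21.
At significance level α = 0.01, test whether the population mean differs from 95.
One-sample t-test:
H₀: μ = 95
H₁: μ ≠ 95
df = n - 1 = 18
t = (x̄ - μ₀) / (s/√n) = (89.55 - 95) / (16.21/√19) = -1.466
p-value = 0.1600

Since p-value > α = 0.01, we fail to reject H₀.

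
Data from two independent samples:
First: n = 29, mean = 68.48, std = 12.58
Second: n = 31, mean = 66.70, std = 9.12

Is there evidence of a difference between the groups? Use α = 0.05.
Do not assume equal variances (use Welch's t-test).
Welch's two-sample t-test:
H₀: μ₁ = μ₂
H₁: μ₁ ≠ μ₂
s₁²/n₁ = 12.58²/29 = 5.4571,  s₂²/n₂ = 9.12²/31 = 2.6830
SE = √(s₁²/n₁ + s₂²/n₂) = √(5.4571 + 2.6830) = 2.8531
df (Welch-Satterthwaite) = (s₁²/n₁ + s₂²/n₂)² / [(s₁²/n₁)²/(n₁-1) + (s₂²/n₂)²/(n₂-1)] ≈ 50.83
t = (x̄₁ - x̄₂) / SE = (68.48 - 66.70) / 2.8531 = 1.78 / 2.8531 = 0.624
p-value = 0.5355

Since p-value > α = 0.05, we fail to reject H₀.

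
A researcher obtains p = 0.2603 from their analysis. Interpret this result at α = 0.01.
Since p = 0.2603 > α = 0.01, fail to reject H₀.
There is insufficient evidence to reject the null hypothesis; the result is not statistically significant at the 0.01 level.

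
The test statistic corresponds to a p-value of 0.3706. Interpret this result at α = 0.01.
Since p = 0.3706 > α = 0.01, fail to reject H₀.
There is insufficient evidence to reject the null hypothesis; the result is not statistically significant at the 0.01 level.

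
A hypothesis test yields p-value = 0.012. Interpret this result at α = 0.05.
Since p = 0.012 < α = 0.05, reject H₀.
There is sufficient evidence to reject the null hypothesis; the result is statistically significant at the 0.05 level.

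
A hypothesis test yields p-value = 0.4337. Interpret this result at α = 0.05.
Since p = 0.4337 > α = 0.05, fail to reject H₀.
There is insufficient evidence to reject the null hypothesis; the result is not statistically significant at the 0.05 level.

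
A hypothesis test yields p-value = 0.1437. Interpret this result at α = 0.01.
Since p = 0.1437 > α = 0.01, fail to reject H₀.
There is insufficient evidence to reject the null hypothesis; the result is not statistically significant at the 0.01 level.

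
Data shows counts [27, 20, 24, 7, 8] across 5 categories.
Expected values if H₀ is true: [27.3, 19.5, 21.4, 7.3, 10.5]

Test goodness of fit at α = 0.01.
Chi-square goodness of fit test:
H₀: observed counts match expected distribution
H₁: observed counts differ from expected distribution
df = k - 1 = 4
χ² = Σ(O - E)²/E
   = (27 - 27.3)²/27.3 + (20 - 19.5)²/19.5 + (24 - 21.4)²/21.4 + (7 - 7.3)²/7.3 + (8 - 10.5)²/10.5
   = 0.003 + 0.013 + 0.316 + 0.012 + 0.595
   = 0.94
p-value = 0.9188

Since p-value > α = 0.01, we fail to reject H₀.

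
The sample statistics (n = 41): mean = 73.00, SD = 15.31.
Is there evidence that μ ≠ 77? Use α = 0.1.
One-sample t-test:
H₀: μ = 77
H₁: μ ≠ 77
df = n - 1 = 40
t = (x̄ - μ₀) / (s/√n) = (73.00 - 77) / (15.31/√41) = -1.673
p-value = 0.1021

Since p-value > α = 0.1, we fail to reject H₀.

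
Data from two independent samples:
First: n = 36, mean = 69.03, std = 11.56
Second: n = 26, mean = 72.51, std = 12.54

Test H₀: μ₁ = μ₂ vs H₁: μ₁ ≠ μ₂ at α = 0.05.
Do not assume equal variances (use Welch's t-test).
Welch's two-sample t-test:
H₀: μ₁ = μ₂
H₁: μ₁ ≠ μ₂
s₁²/n₁ = 11.56²/36 = 3.7120,  s₂²/n₂ = 12.54²/26 = 6.0481
SE = √(s₁²/n₁ + s₂²/n₂) = √(3.7120 + 6.0481) = 3.1241
df (Welch-Satterthwaite) = (s₁²/n₁ + s₂²/n₂)² / [(s₁²/n₁)²/(n₁-1) + (s₂²/n₂)²/(n₂-1)] ≈ 51.30
t = (x̄₁ - x̄₂) / SE = (69.03 - 72.51) / 3.1241 = -3.48 / 3.1241 = -1.114
p-value = 0.2705

Since p-value > α = 0.05, we fail to reject H₀.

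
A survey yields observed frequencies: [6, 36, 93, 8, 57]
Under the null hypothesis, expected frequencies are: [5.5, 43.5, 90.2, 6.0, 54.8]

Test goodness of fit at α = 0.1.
Chi-square goodness of fit test:
H₀: observed counts match expected distribution
H₁: observed counts differ from expected distribution
df = k - 1 = 4
χ² = Σ(O - E)²/E
   = (6 - 5.5)²/5.5 + (36 - 43.5)²/43.5 + (93 - 90.2)²/90.2 + (8 - 6.0)²/6.0 + (57 - 54.8)²/54.8
   = 0.045 + 1.293 + 0.087 + 0.667 + 0.088
   = 2.18
p-value = 0.7026

Since p-value > α = 0.1, we fail to reject H₀.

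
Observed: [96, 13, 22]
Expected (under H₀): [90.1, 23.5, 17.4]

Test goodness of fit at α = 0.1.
Chi-square goodness of fit test:
H₀: observed counts match expected distribution
H₁: observed counts differ from expected distribution
df = k - 1 = 2
χ² = Σ(O - E)²/E
   = (96 - 90.1)²/90.1 + (13 - 23.5)²/23.5 + (22 - 17.4)²/17.4
   = 0.386 + 4.691 + 1.216
   = 6.29
p-value = 0.0430

Since p-value < α = 0.1, we reject H₀.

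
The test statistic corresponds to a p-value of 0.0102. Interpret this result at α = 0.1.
Since p = 0.0102 < α = 0.1, reject H₀.
There is sufficient evidence to reject the null hypothesis; the result is statistically significant at the 0.1 level.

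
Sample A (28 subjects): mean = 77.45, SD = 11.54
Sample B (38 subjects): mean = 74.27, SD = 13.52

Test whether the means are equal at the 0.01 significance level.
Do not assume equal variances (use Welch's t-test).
Welch's two-sample t-test:
H₀: μ₁ = μ₂
H₁: μ₁ ≠ μ₂
s₁²/n₁ = 11.54²/28 = 4.7561,  s₂²/n₂ = 13.52²/38 = 4.8103
SE = √(s₁²/n₁ + s₂²/n₂) = √(4.7561 + 4.8103) = 3.0930
df (Welch-Satterthwaite) = (s₁²/n₁ + s₂²/n₂)² / [(s₁²/n₁)²/(n₁-1) + (s₂²/n₂)²/(n₂-1)] ≈ 62.55
t = (x̄₁ - x̄₂) / SE = (77.45 - 74.27) / 3.0930 = 3.18 / 3.0930 = 1.028
p-value = 0.3078

Since p-value > α = 0.01, we fail to reject H₀.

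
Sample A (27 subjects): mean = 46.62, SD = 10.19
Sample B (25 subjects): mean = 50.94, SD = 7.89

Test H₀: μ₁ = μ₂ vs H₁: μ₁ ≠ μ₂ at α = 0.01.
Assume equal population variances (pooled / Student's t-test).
Student's two-sample t-test (equal variances):
H₀: μ₁ = μ₂
H₁: μ₁ ≠ μ₂
df = n₁ + n₂ - 2 = 50
Pooled variance s_p² = [(n₁-1)s₁² + (n₂-1)s₂²] / (n₁ + n₂ - 2) = [(26)(10.19²) + (24)(7.89²)] / 50 = 83.8758
SE = √(s_p²(1/n₁ + 1/n₂)) = √(83.8758 × (1/27 + 1/25)) = 2.5420
t = (x̄₁ - x̄₂) / SE = (46.62 - 50.94) / 2.5420 = -4.32 / 2.5420 = -1.699
p-value = 0.0954

Since p-value > α = 0.01, we fail to reject H₀.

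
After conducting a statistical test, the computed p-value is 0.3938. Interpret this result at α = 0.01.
Since p = 0.3938 > α = 0.01, fail to reject H₀.
There is insufficient evidence to reject the null hypothesis; the result is not statistically significant at the 0.01 level.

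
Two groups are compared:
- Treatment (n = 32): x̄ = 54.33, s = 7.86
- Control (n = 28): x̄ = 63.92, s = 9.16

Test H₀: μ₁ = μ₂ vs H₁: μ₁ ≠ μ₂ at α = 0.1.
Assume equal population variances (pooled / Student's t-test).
Student's two-sample t-test (equal variances):
H₀: μ₁ = μ₂
H₁: μ₁ ≠ μ₂
df = n₁ + n₂ - 2 = 58
Pooled variance s_p² = [(n₁-1)s₁² + (n₂-1)s₂²] / (n₁ + n₂ - 2) = [(31)(7.86²) + (27)(9.16²)] / 58 = 72.0796
SE = √(s_p²(1/n₁ + 1/n₂)) = √(72.0796 × (1/32 + 1/28)) = 2.1970
t = (x̄₁ - x̄₂) / SE = (54.33 - 63.92) / 2.1970 = -9.59 / 2.1970 = -4.365
p-value = 0.0001

Since p-value < α = 0.1, we reject H₀.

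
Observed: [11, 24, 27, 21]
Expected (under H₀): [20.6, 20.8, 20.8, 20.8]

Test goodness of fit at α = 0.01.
Chi-square goodness of fit test:
H₀: observed counts match expected distribution
H₁: observed counts differ from expected distribution
df = k - 1 = 3
χ² = Σ(O - E)²/E
   = (11 - 20.6)²/20.6 + (24 - 20.8)²/20.8 + (27 - 20.8)²/20.8 + (21 - 20.8)²/20.8
   = 4.474 + 0.492 + 1.848 + 0.002
   = 6.82
p-value = 0.0780

Since p-value > α = 0.01, we fail to reject H₀.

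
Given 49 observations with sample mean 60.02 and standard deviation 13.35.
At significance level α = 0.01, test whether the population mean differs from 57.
One-sample t-test:
H₀: μ = 57
H₁: μ ≠ 57
df = n - 1 = 48
t = (x̄ - μ₀) / (s/√n) = (60.02 - 57) / (13.35/√49) = 1.584
p-value = 0.1199

Since p-value > α = 0.01, we fail to reject H₀.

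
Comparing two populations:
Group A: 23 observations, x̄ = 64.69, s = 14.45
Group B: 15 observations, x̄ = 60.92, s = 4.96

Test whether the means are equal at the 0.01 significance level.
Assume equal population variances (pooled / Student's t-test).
Student's two-sample t-test (equal variances):
H₀: μ₁ = μ₂
H₁: μ₁ ≠ μ₂
df = n₁ + n₂ - 2 = 36
Pooled variance s_p² = [(n₁-1)s₁² + (n₂-1)s₂²] / (n₁ + n₂ - 2) = [(22)(14.45²) + (14)(4.96²)] / 36 = 137.1688
SE = √(s_p²(1/n₁ + 1/n₂)) = √(137.1688 × (1/23 + 1/15)) = 3.8870
t = (x̄₁ - x̄₂) / SE = (64.69 - 60.92) / 3.8870 = 3.77 / 3.8870 = 0.970
p-value = 0.3386

Since p-value > α = 0.01, we fail to reject H₀.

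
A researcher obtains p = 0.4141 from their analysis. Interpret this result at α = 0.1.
Since p = 0.4141 > α = 0.1, fail to reject H₀.
There is insufficient evidence to reject the null hypothesis; the result is not statistically significant at the 0.1 level.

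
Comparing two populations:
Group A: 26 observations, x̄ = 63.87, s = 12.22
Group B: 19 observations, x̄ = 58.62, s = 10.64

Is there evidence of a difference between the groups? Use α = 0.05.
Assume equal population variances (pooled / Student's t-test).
Student's two-sample t-test (equal variances):
H₀: μ₁ = μ₂
H₁: μ₁ ≠ μ₂
df = n₁ + n₂ - 2 = 43
Pooled variance s_p² = [(n₁-1)s₁² + (n₂-1)s₂²] / (n₁ + n₂ - 2) = [(25)(12.22²) + (18)(10.64²)] / 43 = 134.2089
SE = √(s_p²(1/n₁ + 1/n₂)) = √(134.2089 × (1/26 + 1/19)) = 3.4965
t = (x̄₁ - x̄₂) / SE = (63.87 - 58.62) / 3.4965 = 5.25 / 3.4965 = 1.502
p-value = 0.1405

Since p-value > α = 0.05, we fail to reject H₀.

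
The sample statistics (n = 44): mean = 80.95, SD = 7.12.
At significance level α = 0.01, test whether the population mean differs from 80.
One-sample t-test:
H₀: μ = 80
H₁: μ ≠ 80
df = n - 1 = 43
t = (x̄ - μ₀) / (s/√n) = (80.95 - 80) / (7.12/√44) = 0.885
p-value = 0.3810

Since p-value > α = 0.01, we fail to reject H₀.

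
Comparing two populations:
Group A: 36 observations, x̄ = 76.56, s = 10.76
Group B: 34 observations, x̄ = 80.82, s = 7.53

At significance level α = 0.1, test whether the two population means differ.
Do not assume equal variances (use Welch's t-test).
Welch's two-sample t-test:
H₀: μ₁ = μ₂
H₁: μ₁ ≠ μ₂
s₁²/n₁ = 10.76²/36 = 3.2160,  s₂²/n₂ = 7.53²/34 = 1.6677
SE = √(s₁²/n₁ + s₂²/n₂) = √(3.2160 + 1.6677) = 2.2099
df (Welch-Satterthwaite) = (s₁²/n₁ + s₂²/n₂)² / [(s₁²/n₁)²/(n₁-1) + (s₂²/n₂)²/(n₂-1)] ≈ 62.80
t = (x̄₁ - x̄₂) / SE = (76.56 - 80.82) / 2.2099 = -4.26 / 2.2099 = -1.928
p-value = 0.0584

Since p-value < α = 0.1, we reject H₀.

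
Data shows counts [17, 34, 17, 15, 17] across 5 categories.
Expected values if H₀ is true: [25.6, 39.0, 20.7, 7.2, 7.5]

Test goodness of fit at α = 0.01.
Chi-square goodness of fit test:
H₀: observed counts match expected distribution
H₁: observed counts differ from expected distribution
df = k - 1 = 4
χ² = Σ(O - E)²/E
   = (17 - 25.6)²/25.6 + (34 - 39.0)²/39.0 + (17 - 20.7)²/20.7 + (15 - 7.2)²/7.2 + (17 - 7.5)²/7.5
   = 2.889 + 0.641 + 0.661 + 8.450 + 12.033
   = 24.67
p-value = 0.0001

Since p-value < α = 0.01, we reject H₀.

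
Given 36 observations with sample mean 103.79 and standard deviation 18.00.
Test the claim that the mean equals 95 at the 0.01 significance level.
One-sample t-test:
H₀: μ = 95
H₁: μ ≠ 95
df = n - 1 = 35
t = (x̄ - μ₀) / (s/√n) = (103.79 - 95) / (18.00/√36) = 2.930
p-value = 0.0059

Since p-value < α = 0.01, we reject H₀.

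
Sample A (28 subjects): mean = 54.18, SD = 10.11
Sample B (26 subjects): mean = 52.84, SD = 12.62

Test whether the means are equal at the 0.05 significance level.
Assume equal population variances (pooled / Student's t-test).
Student's two-sample t-test (equal variances):
H₀: μ₁ = μ₂
H₁: μ₁ ≠ μ₂
df = n₁ + n₂ - 2 = 52
Pooled variance s_p² = [(n₁-1)s₁² + (n₂-1)s₂²] / (n₁ + n₂ - 2) = [(27)(10.11²) + (25)(12.62²)] / 52 = 129.6411
SE = √(s_p²(1/n₁ + 1/n₂)) = √(129.6411 × (1/28 + 1/26)) = 3.1010
t = (x̄₁ - x̄₂) / SE = (54.18 - 52.84) / 3.1010 = 1.34 / 3.1010 = 0.432
p-value = 0.6674

Since p-value > α = 0.05, we fail to reject H₀.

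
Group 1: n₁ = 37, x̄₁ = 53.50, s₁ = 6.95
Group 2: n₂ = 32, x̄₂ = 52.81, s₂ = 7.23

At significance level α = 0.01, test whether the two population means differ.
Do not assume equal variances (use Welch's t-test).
Welch's two-sample t-test:
H₀: μ₁ = μ₂
H₁: μ₁ ≠ μ₂
s₁²/n₁ = 6.95²/37 = 1.3055,  s₂²/n₂ = 7.23²/32 = 1.6335
SE = √(s₁²/n₁ + s₂²/n₂) = √(1.3055 + 1.6335) = 1.7144
df (Welch-Satterthwaite) = (s₁²/n₁ + s₂²/n₂)² / [(s₁²/n₁)²/(n₁-1) + (s₂²/n₂)²/(n₂-1)] ≈ 64.74
t = (x̄₁ - x̄₂) / SE = (53.50 - 52.81) / 1.7144 = 0.69 / 1.7144 = 0.402
p-value = 0.6887

Since p-value > α = 0.01, we fail to reject H₀.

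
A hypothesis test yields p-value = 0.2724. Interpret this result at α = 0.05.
Since p = 0.2724 > α = 0.05, fail to reject H₀.
There is insufficient evidence to reject the null hypothesis; the result is not statistically significant at the 0.05 level.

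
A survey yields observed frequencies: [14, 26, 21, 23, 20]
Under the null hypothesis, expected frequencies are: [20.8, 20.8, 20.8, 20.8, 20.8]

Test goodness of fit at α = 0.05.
Chi-square goodness of fit test:
H₀: observed counts match expected distribution
H₁: observed counts differ from expected distribution
df = k - 1 = 4
χ² = Σ(O - E)²/E
   = (14 - 20.8)²/20.8 + (26 - 20.8)²/20.8 + (21 - 20.8)²/20.8 + (23 - 20.8)²/20.8 + (20 - 20.8)²/20.8
   = 2.223 + 1.300 + 0.002 + 0.233 + 0.031
   = 3.79
p-value = 0.4354

Since p-value > α = 0.05, we fail to reject H₀.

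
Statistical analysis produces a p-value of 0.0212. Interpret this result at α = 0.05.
Since p = 0.0212 < α = 0.05, reject H₀.
There is sufficient evidence to reject the null hypothesis; the result is statistically significant at the 0.05 level.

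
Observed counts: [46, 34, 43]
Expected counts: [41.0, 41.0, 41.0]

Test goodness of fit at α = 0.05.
Chi-square goodness of fit test:
H₀: observed counts match expected distribution
H₁: observed counts differ from expected distribution
df = k - 1 = 2
χ² = Σ(O - E)²/E
   = (46 - 41.0)²/41.0 + (34 - 41.0)²/41.0 + (43 - 41.0)²/41.0
   = 0.610 + 1.195 + 0.098
   = 1.90
p-value = 0.3863

Since p-value > α = 0.05, we fail to reject H₀.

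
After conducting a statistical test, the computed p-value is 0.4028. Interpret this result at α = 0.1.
Since p = 0.4028 > α = 0.1, fail to reject H₀.
There is insufficient evidence to reject the null hypothesis; the result is not statistically significant at the 0.1 level.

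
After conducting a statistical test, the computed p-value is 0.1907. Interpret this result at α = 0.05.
Since p = 0.1907 > α = 0.05, fail to reject H₀.
There is insufficient evidence to reject the null hypothesis; the result is not statistically significant at the 0.05 level.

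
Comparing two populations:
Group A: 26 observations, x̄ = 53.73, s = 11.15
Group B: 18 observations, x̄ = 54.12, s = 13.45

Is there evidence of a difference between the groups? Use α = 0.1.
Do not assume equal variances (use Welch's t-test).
Welch's two-sample t-test:
H₀: μ₁ = μ₂
H₁: μ₁ ≠ μ₂
s₁²/n₁ = 11.15²/26 = 4.7816,  s₂²/n₂ = 13.45²/18 = 10.0501
SE = √(s₁²/n₁ + s₂²/n₂) = √(4.7816 + 10.0501) = 3.8512
df (Welch-Satterthwaite) = (s₁²/n₁ + s₂²/n₂)² / [(s₁²/n₁)²/(n₁-1) + (s₂²/n₂)²/(n₂-1)] ≈ 32.09
t = (x̄₁ - x̄₂) / SE = (53.73 - 54.12) / 3.8512 = -0.39 / 3.8512 = -0.101
p-value = 0.9200

Since p-value > α = 0.1, we fail to reject H₀.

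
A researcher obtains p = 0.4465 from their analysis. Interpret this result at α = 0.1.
Since p = 0.4465 > α = 0.1, fail to reject H₀.
There is insufficient evidence to reject the null hypothesis; the result is not statistically significant at the 0.1 level.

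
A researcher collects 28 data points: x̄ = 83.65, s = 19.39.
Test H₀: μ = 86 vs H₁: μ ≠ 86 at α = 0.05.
One-sample t-test:
H₀: μ = 86
H₁: μ ≠ 86
df = n - 1 = 27
t = (x̄ - μ₀) / (s/√n) = (83.65 - 86) / (19.39/√28) = -0.641
p-value = 0.5267

Since p-value > α = 0.05, we fail to reject H₀.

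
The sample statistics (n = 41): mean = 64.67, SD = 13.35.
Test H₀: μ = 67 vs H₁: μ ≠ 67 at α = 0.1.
One-sample t-test:
H₀: μ = 67
H₁: μ ≠ 67
df = n - 1 = 40
t = (x̄ - μ₀) / (s/√n) = (64.67 - 67) / (13.35/√41) = -1.118
p-value = 0.2704

Since p-value > α = 0.1, we fail to reject H₀.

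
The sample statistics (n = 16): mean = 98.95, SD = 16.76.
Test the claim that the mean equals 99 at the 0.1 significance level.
One-sample t-test:
H₀: μ = 99
H₁: μ ≠ 99
df = n - 1 = 15
t = (x̄ - μ₀) / (s/√n) = (98.95 - 99) / (16.76/√16) = -0.012
p-value = 0.9906

Since p-value > α = 0.1, we fail to reject H₀.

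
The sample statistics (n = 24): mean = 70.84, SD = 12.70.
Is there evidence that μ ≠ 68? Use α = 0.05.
One-sample t-test:
H₀: μ = 68
H₁: μ ≠ 68
df = n - 1 = 23
t = (x̄ - μ₀) / (s/√n) = (70.84 - 68) / (12.70/√24) = 1.096
p-value = 0.2846

Since p-value > α = 0.05, we fail to reject H₀.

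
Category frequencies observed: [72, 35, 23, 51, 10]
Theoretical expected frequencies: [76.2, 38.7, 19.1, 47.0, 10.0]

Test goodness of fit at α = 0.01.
Chi-square goodness of fit test:
H₀: observed counts match expected distribution
H₁: observed counts differ from expected distribution
df = k - 1 = 4
χ² = Σ(O - E)²/E
   = (72 - 76.2)²/76.2 + (35 - 38.7)²/38.7 + (23 - 19.1)²/19.1 + (51 - 47.0)²/47.0 + (10 - 10.0)²/10.0
   = 0.231 + 0.354 + 0.796 + 0.340 + 0.000
   = 1.72
p-value = 0.7867

Since p-value > α = 0.01, we fail to reject H₀.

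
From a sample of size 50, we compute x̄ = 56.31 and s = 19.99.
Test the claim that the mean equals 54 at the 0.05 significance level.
One-sample t-test:
H₀: μ = 54
H₁: μ ≠ 54
df = n - 1 = 49
t = (x̄ - μ₀) / (s/√n) = (56.31 - 54) / (19.99/√50) = 0.817
p-value = 0.4178

Since p-value > α = 0.05, we fail to reject H₀.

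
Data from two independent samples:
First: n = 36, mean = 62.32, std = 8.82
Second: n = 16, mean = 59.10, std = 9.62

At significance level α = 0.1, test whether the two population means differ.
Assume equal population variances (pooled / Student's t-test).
Student's two-sample t-test (equal variances):
H₀: μ₁ = μ₂
H₁: μ₁ ≠ μ₂
df = n₁ + n₂ - 2 = 50
Pooled variance s_p² = [(n₁-1)s₁² + (n₂-1)s₂²] / (n₁ + n₂ - 2) = [(35)(8.82²) + (15)(9.62²)] / 50 = 82.2180
SE = √(s_p²(1/n₁ + 1/n₂)) = √(82.2180 × (1/36 + 1/16)) = 2.7244
t = (x̄₁ - x̄₂) / SE = (62.32 - 59.10) / 2.7244 = 3.22 / 2.7244 = 1.182
p-value = 0.2428

Since p-value > α = 0.1, we fail to reject H₀.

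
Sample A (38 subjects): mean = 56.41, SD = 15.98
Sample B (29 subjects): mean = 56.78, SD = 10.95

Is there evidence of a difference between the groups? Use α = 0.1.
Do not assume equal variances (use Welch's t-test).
Welch's two-sample t-test:
H₀: μ₁ = μ₂
H₁: μ₁ ≠ μ₂
s₁²/n₁ = 15.98²/38 = 6.7200,  s₂²/n₂ = 10.95²/29 = 4.1346
SE = √(s₁²/n₁ + s₂²/n₂) = √(6.7200 + 4.1346) = 3.2946
df (Welch-Satterthwaite) = (s₁²/n₁ + s₂²/n₂)² / [(s₁²/n₁)²/(n₁-1) + (s₂²/n₂)²/(n₂-1)] ≈ 64.35
t = (x̄₁ - x̄₂) / SE = (56.41 - 56.78) / 3.2946 = -0.37 / 3.2946 = -0.112
p-value = 0.9109

Since p-value > α = 0.1, we fail to reject H₀.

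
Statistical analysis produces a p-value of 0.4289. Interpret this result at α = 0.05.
Since p = 0.4289 > α = 0.05, fail to reject H₀.
There is insufficient evidence to reject the null hypothesis; the result is not statistically significant at the 0.05 level.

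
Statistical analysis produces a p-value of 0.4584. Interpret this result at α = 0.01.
Since p = 0.4584 > α = 0.01, fail to reject H₀.
There is insufficient evidence to reject the null hypothesis; the result is not statistically significant at the 0.01 level.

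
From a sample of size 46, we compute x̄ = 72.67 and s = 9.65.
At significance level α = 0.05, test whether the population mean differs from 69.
One-sample t-test:
H₀: μ = 69
H₁: μ ≠ 69
df = n - 1 = 45
t = (x̄ - μ₀) / (s/√n) = (72.67 - 69) / (9.65/√46) = 2.579
p-value = 0.0132

Since p-value < α = 0.05, we reject H₀.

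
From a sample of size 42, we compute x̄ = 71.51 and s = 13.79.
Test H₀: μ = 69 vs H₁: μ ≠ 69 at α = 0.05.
One-sample t-test:
H₀: μ = 69
H₁: μ ≠ 69
df = n - 1 = 41
t = (x̄ - μ₀) / (s/√n) = (71.51 - 69) / (13.79/√42) = 1.180
p-value = 0.2450

Since p-value > α = 0.05, we fail to reject H₀.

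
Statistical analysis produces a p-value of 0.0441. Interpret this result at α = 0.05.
Since p = 0.0441 < α = 0.05, reject H₀.
There is sufficient evidence to reject the null hypothesis; the result is statistically significant at the 0.05 level.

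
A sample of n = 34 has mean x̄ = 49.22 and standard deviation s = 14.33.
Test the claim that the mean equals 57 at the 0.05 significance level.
One-sample t-test:
H₀: μ = 57
H₁: μ ≠ 57
df = n - 1 = 33
t = (x̄ - μ₀) / (s/√n) = (49.22 - 57) / (14.33/√34) = -3.166
p-value = 0.0033

Since p-value < α = 0.05, we reject H₀.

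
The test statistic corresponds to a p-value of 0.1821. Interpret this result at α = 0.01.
Since p = 0.1821 > α = 0.01, fail to reject H₀.
There is insufficient evidence to reject the null hypothesis; the result is not statistically significant at the 0.01 level.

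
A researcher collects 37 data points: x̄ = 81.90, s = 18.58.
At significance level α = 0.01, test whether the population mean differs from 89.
One-sample t-test:
H₀: μ = 89
H₁: μ ≠ 89
df = n - 1 = 36
t = (x̄ - μ₀) / (s/√n) = (81.90 - 89) / (18.58/√37) = -2.324
p-value = 0.0259

Since p-value > α = 0.01, we fail to reject H₀.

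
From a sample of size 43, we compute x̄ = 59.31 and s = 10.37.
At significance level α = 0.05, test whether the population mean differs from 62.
One-sample t-test:
H₀: μ = 62
H₁: μ ≠ 62
df = n - 1 = 42
t = (x̄ - μ₀) / (s/√n) = (59.31 - 62) / (10.37/√43) = -1.701
p-value = 0.0963

Since p-value > α = 0.05, we fail to reject H₀.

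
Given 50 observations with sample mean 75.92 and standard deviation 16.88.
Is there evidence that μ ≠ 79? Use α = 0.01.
One-sample t-test:
H₀: μ = 79
H₁: μ ≠ 79
df = n - 1 = 49
t = (x̄ - μ₀) / (s/√n) = (75.92 - 79) / (16.88/√50) = -1.290
p-value = 0.2030

Since p-value > α = 0.01, we fail to reject H₀.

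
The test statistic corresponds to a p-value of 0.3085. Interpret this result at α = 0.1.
Since p = 0.3085 > α = 0.1, fail to reject H₀.
There is insufficient evidence to reject the null hypothesis; the result is not statistically significant at the 0.1 level.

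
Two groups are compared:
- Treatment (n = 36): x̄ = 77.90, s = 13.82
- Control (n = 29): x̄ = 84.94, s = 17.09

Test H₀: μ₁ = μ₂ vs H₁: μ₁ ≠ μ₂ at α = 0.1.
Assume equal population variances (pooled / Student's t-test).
Student's two-sample t-test (equal variances):
H₀: μ₁ = μ₂
H₁: μ₁ ≠ μ₂
df = n₁ + n₂ - 2 = 63
Pooled variance s_p² = [(n₁-1)s₁² + (n₂-1)s₂²] / (n₁ + n₂ - 2) = [(35)(13.82²) + (28)(17.09²)] / 63 = 235.9149
SE = √(s_p²(1/n₁ + 1/n₂)) = √(235.9149 × (1/36 + 1/29)) = 3.8325
t = (x̄₁ - x̄₂) / SE = (77.90 - 84.94) / 3.8325 = -7.04 / 3.8325 = -1.837
p-value = 0.0709

Since p-value < α = 0.1, we reject H₀.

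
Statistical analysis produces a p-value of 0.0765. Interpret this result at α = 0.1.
Since p = 0.0765 < α = 0.1, reject H₀.
There is sufficient evidence to reject the null hypothesis; the result is statistically significant at the 0.1 level.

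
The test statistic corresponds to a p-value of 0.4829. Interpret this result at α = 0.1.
Since p = 0.4829 > α = 0.1, fail to reject H₀.
There is insufficient evidence to reject the null hypothesis; the result is not statistically significant at the 0.1 level.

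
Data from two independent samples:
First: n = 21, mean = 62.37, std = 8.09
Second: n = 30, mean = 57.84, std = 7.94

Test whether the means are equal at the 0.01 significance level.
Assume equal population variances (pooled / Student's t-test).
Student's two-sample t-test (equal variances):
H₀: μ₁ = μ₂
H₁: μ₁ ≠ μ₂
df = n₁ + n₂ - 2 = 49
Pooled variance s_p² = [(n₁-1)s₁² + (n₂-1)s₂²] / (n₁ + n₂ - 2) = [(20)(8.09²) + (29)(7.94²)] / 49 = 64.0250
SE = √(s_p²(1/n₁ + 1/n₂)) = √(64.0250 × (1/21 + 1/30)) = 2.2766
t = (x̄₁ - x̄₂) / SE = (62.37 - 57.84) / 2.2766 = 4.53 / 2.2766 = 1.990
p-value = 0.0522

Since p-value > α = 0.01, we fail to reject H₀.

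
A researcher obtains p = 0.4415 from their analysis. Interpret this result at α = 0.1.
Since p = 0.4415 > α = 0.1, fail to reject H₀.
There is insufficient evidence to reject the null hypothesis; the result is not statistically significant at the 0.1 level.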